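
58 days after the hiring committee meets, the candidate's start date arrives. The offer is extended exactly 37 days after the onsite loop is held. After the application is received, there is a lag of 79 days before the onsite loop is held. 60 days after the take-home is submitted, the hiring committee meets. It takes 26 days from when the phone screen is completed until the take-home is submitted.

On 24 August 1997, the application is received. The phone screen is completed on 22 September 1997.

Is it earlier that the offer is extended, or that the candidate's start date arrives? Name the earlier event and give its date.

The application is received: Aug 24, 1997.
The onsite loop is held: Aug 24, 1997 + 79 days = Nov 11, 1997.
The offer is extended: Nov 11, 1997 + 37 days = Dec 18, 1997.
The phone screen is completed: Sep 22, 1997.
The take-home is submitted: Sep 22, 1997 + 26 days = Oct 18, 1997.
The hiring committee meets: Oct 18, 1997 + 60 days = Dec 17, 1997.
The candidate's start date arrives: Dec 17, 1997 + 58 days = Feb 13, 1998.
Comparing: the offer is extended on Dec 18, 1997 vs the candidate's start date arrives on Feb 13, 1998. Earlier: the offer is extended.

The offer is extended — 18 December 1997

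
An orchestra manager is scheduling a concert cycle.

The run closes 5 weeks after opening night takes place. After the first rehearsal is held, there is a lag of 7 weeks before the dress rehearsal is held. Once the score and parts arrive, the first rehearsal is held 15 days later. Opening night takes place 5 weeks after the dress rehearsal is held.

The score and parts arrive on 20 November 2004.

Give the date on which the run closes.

3 April 2005

The score and parts arrive: Nov 20, 2004.
The first rehearsal is held: Nov 20, 2004 + 15 days = Dec 5, 2004.
The dress rehearsal is held: Dec 5, 2004 + 7 weeks = Jan 23, 2005.
Opening night takes place: Jan 23, 2005 + 5 weeks = Feb 27, 2005.
The run closes: Feb 27, 2005 + 5 weeks = Apr 3, 2005.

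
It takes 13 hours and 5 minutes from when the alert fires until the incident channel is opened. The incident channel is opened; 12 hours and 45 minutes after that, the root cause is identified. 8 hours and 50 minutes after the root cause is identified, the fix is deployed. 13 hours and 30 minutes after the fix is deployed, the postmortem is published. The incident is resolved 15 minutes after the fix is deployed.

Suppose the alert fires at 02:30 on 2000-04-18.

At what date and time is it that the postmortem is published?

02:40 on 2000-04-20

The alert fires: 02:30 Apr 18, 2000.
The incident channel is opened: 02:30 Apr 18, 2000 + 13h05m = 15:35 Apr 18, 2000.
The root cause is identified: 15:35 Apr 18, 2000 + 12h45m = 04:20 Apr 19, 2000.
The fix is deployed: 04:20 Apr 19, 2000 + 8h50m = 13:10 Apr 19, 2000.
The postmortem is published: 13:10 Apr 19, 2000 + 13h30m = 02:40 Apr 20, 2000.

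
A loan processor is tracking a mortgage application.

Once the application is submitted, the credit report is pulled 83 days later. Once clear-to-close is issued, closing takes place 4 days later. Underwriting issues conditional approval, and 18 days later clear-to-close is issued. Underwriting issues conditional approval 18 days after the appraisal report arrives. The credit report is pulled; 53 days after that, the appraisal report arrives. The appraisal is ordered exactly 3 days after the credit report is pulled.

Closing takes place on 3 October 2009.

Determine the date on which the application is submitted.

10 April 2009

Closing takes place: Oct 3, 2009.
Clear-to-close is issued: Oct 3, 2009 − 4 days = Sep 29, 2009.
Underwriting issues conditional approval: Sep 29, 2009 − 18 days = Sep 11, 2009.
The appraisal report arrives: Sep 11, 2009 − 18 days = Aug 24, 2009.
The credit report is pulled: Aug 24, 2009 − 53 days = Jul 2, 2009.
The application is submitted: Jul 2, 2009 − 83 days = Apr 10, 2009.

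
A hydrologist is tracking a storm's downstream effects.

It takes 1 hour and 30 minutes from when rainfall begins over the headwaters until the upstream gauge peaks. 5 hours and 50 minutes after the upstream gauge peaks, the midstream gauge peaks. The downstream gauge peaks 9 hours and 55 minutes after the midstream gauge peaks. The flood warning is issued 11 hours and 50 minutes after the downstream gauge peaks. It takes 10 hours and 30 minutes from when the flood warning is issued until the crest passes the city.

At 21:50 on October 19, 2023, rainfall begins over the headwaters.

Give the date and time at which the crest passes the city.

13:25 on October 21, 2023

Rainfall begins over the headwaters: 21:50 Oct 19, 2023.
The upstream gauge peaks: 21:50 Oct 19, 2023 + 1h30m = 23:20 Oct 19, 2023.
The midstream gauge peaks: 23:20 Oct 19, 2023 + 5h50m = 05:10 Oct 20, 2023.
The downstream gauge peaks: 05:10 Oct 20, 2023 + 9h55m = 15:05 Oct 20, 2023.
The flood warning is issued: 15:05 Oct 20, 2023 + 11h50m = 02:55 Oct 21, 2023.
The crest passes the city: 02:55 Oct 21, 2023 + 10h30m = 13:25 Oct 21, 2023.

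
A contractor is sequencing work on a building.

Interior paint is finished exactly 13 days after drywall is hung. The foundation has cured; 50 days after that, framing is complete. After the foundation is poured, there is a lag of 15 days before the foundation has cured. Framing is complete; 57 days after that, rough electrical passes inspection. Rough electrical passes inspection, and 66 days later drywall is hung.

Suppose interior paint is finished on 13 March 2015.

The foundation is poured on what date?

24 August 2014

Interior paint is finished: Mar 13, 2015.
Drywall is hung: Mar 13, 2015 − 13 days = Feb 28, 2015.
Rough electrical passes inspection: Feb 28, 2015 − 66 days = Dec 24, 2014.
Framing is complete: Dec 24, 2014 − 57 days = Oct 28, 2014.
The foundation has cured: Oct 28, 2014 − 50 days = Sep 8, 2014.
The foundation is poured: Sep 8, 2014 − 15 days = Aug 24, 2014.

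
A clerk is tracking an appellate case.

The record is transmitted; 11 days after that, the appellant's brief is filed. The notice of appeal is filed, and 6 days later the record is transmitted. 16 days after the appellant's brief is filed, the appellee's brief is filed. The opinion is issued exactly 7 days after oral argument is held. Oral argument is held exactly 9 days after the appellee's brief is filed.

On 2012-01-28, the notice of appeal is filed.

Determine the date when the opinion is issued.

2012-03-17

The notice of appeal is filed: Jan 28, 2012.
The record is transmitted: Jan 28, 2012 + 6 days = Feb 3, 2012.
The appellant's brief is filed: Feb 3, 2012 + 11 days = Feb 14, 2012.
The appellee's brief is filed: Feb 14, 2012 + 16 days = Mar 1, 2012.
Oral argument is held: Mar 1, 2012 + 9 days = Mar 10, 2012.
The opinion is issued: Mar 10, 2012 + 7 days = Mar 17, 2012.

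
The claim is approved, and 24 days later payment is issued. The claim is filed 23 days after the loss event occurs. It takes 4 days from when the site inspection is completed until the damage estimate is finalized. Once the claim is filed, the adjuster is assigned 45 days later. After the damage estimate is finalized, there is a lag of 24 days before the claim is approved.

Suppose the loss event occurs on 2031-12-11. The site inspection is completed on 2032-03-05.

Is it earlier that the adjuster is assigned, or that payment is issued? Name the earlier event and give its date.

The loss event occurs: Dec 11, 2031.
The claim is filed: Dec 11, 2031 + 23 days = Jan 3, 2032.
The adjuster is assigned: Jan 3, 2032 + 45 days = Feb 17, 2032.
The site inspection is completed: Mar 5, 2032.
The damage estimate is finalized: Mar 5, 2032 + 4 days = Mar 9, 2032.
The claim is approved: Mar 9, 2032 + 24 days = Apr 2, 2032.
Payment is issued: Apr 2, 2032 + 24 days = Apr 26, 2032.
Comparing: the adjuster is assigned on Feb 17, 2032 vs payment is issued on Apr 26, 2032. Earlier: the adjuster is assigned.

The adjuster is assigned — 2032-02-17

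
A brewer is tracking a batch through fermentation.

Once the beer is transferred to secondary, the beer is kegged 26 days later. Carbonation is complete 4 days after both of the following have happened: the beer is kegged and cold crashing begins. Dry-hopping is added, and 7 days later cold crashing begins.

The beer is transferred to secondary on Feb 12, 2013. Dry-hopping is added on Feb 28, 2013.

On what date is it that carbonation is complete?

Mar 14, 2013

The beer is transferred to secondary: Feb 12, 2013.
The beer is kegged: Feb 12, 2013 + 26 days = Mar 10, 2013.
Dry-hopping is added: Feb 28, 2013.
Cold crashing begins: Feb 28, 2013 + 7 days = Mar 7, 2013.
Both prerequisites met — the beer is kegged (Mar 10, 2013), cold crashing begins (Mar 7, 2013); the later is Mar 10, 2013.
Carbonation is complete: Mar 10, 2013 + 4 days = Mar 14, 2013.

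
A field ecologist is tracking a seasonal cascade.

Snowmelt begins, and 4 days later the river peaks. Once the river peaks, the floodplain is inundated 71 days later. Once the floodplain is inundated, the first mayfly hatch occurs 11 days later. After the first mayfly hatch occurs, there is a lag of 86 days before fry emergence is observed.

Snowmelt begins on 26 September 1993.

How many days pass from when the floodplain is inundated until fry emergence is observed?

97 days

Causal path: the floodplain is inundated → the first mayfly hatch occurs → fry emergence is observed.
Total delay along the path: 11 + 86 = 97 days.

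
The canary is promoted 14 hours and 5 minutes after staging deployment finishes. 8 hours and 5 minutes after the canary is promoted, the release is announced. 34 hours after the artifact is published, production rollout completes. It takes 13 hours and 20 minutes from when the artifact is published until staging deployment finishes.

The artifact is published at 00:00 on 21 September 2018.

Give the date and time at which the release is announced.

11:30 on 22 September 2018

The artifact is published: 00:00 Sep 21, 2018.
Staging deployment finishes: 00:00 Sep 21, 2018 + 13h20m = 13:20 Sep 21, 2018.
The canary is promoted: 13:20 Sep 21, 2018 + 14h05m = 03:25 Sep 22, 2018.
The release is announced: 03:25 Sep 22, 2018 + 8h05m = 11:30 Sep 22, 2018.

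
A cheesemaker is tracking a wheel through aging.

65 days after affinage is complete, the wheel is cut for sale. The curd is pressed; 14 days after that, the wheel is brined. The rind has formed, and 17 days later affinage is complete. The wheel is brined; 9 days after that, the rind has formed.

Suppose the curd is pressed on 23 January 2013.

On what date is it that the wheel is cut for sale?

The curd is pressed: Jan 23, 2013.
The wheel is brined: Jan 23, 2013 + 14 days = Feb 6, 2013.
The rind has formed: Feb 6, 2013 + 9 days = Feb 15, 2013.
Affinage is complete: Feb 15, 2013 + 17 days = Mar 4, 2013.
The wheel is cut for sale: Mar 4, 2013 + 65 days = May 8, 2013.

8 May 2013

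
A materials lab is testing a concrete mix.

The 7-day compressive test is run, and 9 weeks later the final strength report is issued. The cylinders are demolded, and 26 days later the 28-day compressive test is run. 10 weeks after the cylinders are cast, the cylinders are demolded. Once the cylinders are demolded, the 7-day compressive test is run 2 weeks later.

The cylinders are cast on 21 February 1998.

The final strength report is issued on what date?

The cylinders are cast: Feb 21, 1998.
The cylinders are demolded: Feb 21, 1998 + 10 weeks = May 2, 1998.
The 7-day compressive test is run: May 2, 1998 + 2 weeks = May 16, 1998.
The final strength report is issued: May 16, 1998 + 9 weeks = Jul 18, 1998.

18 July 1998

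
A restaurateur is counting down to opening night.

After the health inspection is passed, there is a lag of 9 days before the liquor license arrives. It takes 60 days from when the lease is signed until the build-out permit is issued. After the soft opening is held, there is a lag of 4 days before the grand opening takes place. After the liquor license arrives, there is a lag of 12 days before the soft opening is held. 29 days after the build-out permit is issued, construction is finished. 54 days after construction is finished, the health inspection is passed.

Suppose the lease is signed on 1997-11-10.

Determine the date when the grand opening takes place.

1998-04-27

The lease is signed: Nov 10, 1997.
The build-out permit is issued: Nov 10, 1997 + 60 days = Jan 9, 1998.
Construction is finished: Jan 9, 1998 + 29 days = Feb 7, 1998.
The health inspection is passed: Feb 7, 1998 + 54 days = Apr 2, 1998.
The liquor license arrives: Apr 2, 1998 + 9 days = Apr 11, 1998.
The soft opening is held: Apr 11, 1998 + 12 days = Apr 23, 1998.
The grand opening takes place: Apr 23, 1998 + 4 days = Apr 27, 1998.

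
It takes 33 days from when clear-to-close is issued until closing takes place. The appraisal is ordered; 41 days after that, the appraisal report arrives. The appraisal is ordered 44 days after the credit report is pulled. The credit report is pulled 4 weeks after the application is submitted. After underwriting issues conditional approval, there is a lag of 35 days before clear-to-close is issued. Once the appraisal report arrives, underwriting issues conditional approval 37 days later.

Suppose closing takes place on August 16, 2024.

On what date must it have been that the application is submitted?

Closing takes place: Aug 16, 2024.
Clear-to-close is issued: Aug 16, 2024 − 33 days = Jul 14, 2024.
Underwriting issues conditional approval: Jul 14, 2024 − 35 days = Jun 9, 2024.
The appraisal report arrives: Jun 9, 2024 − 37 days = May 3, 2024.
The appraisal is ordered: May 3, 2024 − 41 days = Mar 23, 2024.
The credit report is pulled: Mar 23, 2024 − 44 days = Feb 8, 2024.
The application is submitted: Feb 8, 2024 − 4 weeks = Jan 11, 2024.

January 11, 2024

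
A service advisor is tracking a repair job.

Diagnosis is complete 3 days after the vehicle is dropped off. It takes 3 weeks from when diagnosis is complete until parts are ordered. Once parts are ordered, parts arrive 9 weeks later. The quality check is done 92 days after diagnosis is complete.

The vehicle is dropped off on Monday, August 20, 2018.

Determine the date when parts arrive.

Thursday, November 15, 2018

The vehicle is dropped off: Aug 20, 2018.
Diagnosis is complete: Aug 20, 2018 + 3 days = Aug 23, 2018.
Parts are ordered: Aug 23, 2018 + 3 weeks = Sep 13, 2018.
Parts arrive: Sep 13, 2018 + 9 weeks = Nov 15, 2018.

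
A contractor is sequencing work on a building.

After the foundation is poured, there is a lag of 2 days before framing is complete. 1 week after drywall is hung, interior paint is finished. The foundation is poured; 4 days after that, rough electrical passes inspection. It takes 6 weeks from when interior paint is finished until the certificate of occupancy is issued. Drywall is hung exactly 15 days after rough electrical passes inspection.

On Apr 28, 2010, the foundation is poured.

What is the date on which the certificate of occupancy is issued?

Jul 5, 2010

The foundation is poured: Apr 28, 2010.
Rough electrical passes inspection: Apr 28, 2010 + 4 days = May 2, 2010.
Drywall is hung: May 2, 2010 + 15 days = May 17, 2010.
Interior paint is finished: May 17, 2010 + 1 week = May 24, 2010.
The certificate of occupancy is issued: May 24, 2010 + 6 weeks = Jul 5, 2010.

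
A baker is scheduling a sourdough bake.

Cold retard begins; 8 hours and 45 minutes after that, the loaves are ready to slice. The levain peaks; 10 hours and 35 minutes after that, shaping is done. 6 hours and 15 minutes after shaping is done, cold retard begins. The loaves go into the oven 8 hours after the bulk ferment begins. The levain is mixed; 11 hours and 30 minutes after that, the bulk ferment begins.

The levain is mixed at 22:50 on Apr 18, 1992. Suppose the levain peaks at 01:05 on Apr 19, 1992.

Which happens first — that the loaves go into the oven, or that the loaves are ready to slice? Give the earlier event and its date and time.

The loaves go into the oven — 18:20 on Apr 19, 1992

The levain is mixed: 22:50 Apr 18, 1992.
The bulk ferment begins: 22:50 Apr 18, 1992 + 11h30m = 10:20 Apr 19, 1992.
The loaves go into the oven: 10:20 Apr 19, 1992 + 8h = 18:20 Apr 19, 1992.
The levain peaks: 01:05 Apr 19, 1992.
Shaping is done: 01:05 Apr 19, 1992 + 10h35m = 11:40 Apr 19, 1992.
Cold retard begins: 11:40 Apr 19, 1992 + 6h15m = 17:55 Apr 19, 1992.
The loaves are ready to slice: 17:55 Apr 19, 1992 + 8h45m = 02:40 Apr 20, 1992.
Comparing: the loaves go into the oven at 18:20 Apr 19, 1992 vs the loaves are ready to slice at 02:40 Apr 20, 1992. Earlier: the loaves go into the oven.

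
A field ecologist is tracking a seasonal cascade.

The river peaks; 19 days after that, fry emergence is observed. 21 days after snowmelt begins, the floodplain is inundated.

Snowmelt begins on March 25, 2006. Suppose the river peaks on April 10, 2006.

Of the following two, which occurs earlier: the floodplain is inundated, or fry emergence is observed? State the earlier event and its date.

Snowmelt begins: Mar 25, 2006.
The floodplain is inundated: Mar 25, 2006 + 21 days = Apr 15, 2006.
The river peaks: Apr 10, 2006.
Fry emergence is observed: Apr 10, 2006 + 19 days = Apr 29, 2006.
Comparing: the floodplain is inundated on Apr 15, 2006 vs fry emergence is observed on Apr 29, 2006. Earlier: the floodplain is inundated.

The floodplain is inundated — April 15, 2006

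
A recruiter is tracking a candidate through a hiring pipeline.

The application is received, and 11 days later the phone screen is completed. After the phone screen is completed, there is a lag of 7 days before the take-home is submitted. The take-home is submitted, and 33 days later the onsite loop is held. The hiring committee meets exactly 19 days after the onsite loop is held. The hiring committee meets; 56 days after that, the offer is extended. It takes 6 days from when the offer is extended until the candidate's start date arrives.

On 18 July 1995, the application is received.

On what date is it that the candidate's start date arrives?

27 November 1995

The application is received: Jul 18, 1995.
The phone screen is completed: Jul 18, 1995 + 11 days = Jul 29, 1995.
The take-home is submitted: Jul 29, 1995 + 7 days = Aug 5, 1995.
The onsite loop is held: Aug 5, 1995 + 33 days = Sep 7, 1995.
The hiring committee meets: Sep 7, 1995 + 19 days = Sep 26, 1995.
The offer is extended: Sep 26, 1995 + 56 days = Nov 21, 1995.
The candidate's start date arrives: Nov 21, 1995 + 6 days = Nov 27, 1995.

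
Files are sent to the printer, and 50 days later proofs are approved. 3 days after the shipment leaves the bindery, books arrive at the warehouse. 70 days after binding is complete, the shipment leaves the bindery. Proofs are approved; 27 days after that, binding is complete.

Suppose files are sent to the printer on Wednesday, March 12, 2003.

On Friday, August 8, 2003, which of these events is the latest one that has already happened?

The shipment leaves the bindery

Files are sent to the printer: Mar 12, 2003.
Proofs are approved: Mar 12, 2003 + 50 days = May 1, 2003.
Binding is complete: May 1, 2003 + 27 days = May 28, 2003.
The shipment leaves the bindery: May 28, 2003 + 70 days = Aug 6, 2003.
Books arrive at the warehouse: Aug 6, 2003 + 3 days = Aug 9, 2003.
Aug 8, 2003 falls between when the shipment leaves the bindery (Aug 6, 2003) and when books arrive at the warehouse (Aug 9, 2003).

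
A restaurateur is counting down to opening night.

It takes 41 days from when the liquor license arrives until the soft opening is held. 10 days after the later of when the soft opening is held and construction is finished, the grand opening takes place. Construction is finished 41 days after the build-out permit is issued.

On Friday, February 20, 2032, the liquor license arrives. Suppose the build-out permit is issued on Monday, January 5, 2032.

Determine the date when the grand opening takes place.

The liquor license arrives: Feb 20, 2032.
The soft opening is held: Feb 20, 2032 + 41 days = Apr 1, 2032.
The build-out permit is issued: Jan 5, 2032.
Construction is finished: Jan 5, 2032 + 41 days = Feb 15, 2032.
Both prerequisites met — the soft opening is held (Apr 1, 2032), construction is finished (Feb 15, 2032); the later is Apr 1, 2032.
The grand opening takes place: Apr 1, 2032 + 10 days = Apr 11, 2032.

Sunday, April 11, 2032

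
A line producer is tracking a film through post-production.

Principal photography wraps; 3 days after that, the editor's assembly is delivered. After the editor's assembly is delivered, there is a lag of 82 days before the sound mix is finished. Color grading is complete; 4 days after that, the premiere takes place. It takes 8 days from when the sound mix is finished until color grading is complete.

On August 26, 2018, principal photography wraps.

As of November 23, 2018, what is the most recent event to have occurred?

Principal photography wraps: Aug 26, 2018.
The editor's assembly is delivered: Aug 26, 2018 + 3 days = Aug 29, 2018.
The sound mix is finished: Aug 29, 2018 + 82 days = Nov 19, 2018.
Color grading is complete: Nov 19, 2018 + 8 days = Nov 27, 2018.
The premiere takes place: Nov 27, 2018 + 4 days = Dec 1, 2018.
Nov 23, 2018 falls between when the sound mix is finished (Nov 19, 2018) and when color grading is complete (Nov 27, 2018).

The sound mix is finished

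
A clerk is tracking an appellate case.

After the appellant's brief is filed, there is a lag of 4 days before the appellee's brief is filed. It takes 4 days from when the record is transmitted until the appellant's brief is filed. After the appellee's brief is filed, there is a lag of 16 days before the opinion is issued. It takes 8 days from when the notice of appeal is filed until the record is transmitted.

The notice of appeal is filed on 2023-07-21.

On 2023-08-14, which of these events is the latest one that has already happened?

The appellee's brief is filed

The notice of appeal is filed: Jul 21, 2023.
The record is transmitted: Jul 21, 2023 + 8 days = Jul 29, 2023.
The appellant's brief is filed: Jul 29, 2023 + 4 days = Aug 2, 2023.
The appellee's brief is filed: Aug 2, 2023 + 4 days = Aug 6, 2023.
The opinion is issued: Aug 6, 2023 + 16 days = Aug 22, 2023.
Aug 14, 2023 falls between when the appellee's brief is filed (Aug 6, 2023) and when the opinion is issued (Aug 22, 2023).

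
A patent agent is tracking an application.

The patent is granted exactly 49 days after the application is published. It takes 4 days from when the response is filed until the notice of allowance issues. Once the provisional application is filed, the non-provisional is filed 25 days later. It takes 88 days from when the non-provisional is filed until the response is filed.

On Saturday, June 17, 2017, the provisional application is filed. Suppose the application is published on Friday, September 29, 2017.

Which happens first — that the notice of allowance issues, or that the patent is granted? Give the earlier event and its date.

The provisional application is filed: Jun 17, 2017.
The non-provisional is filed: Jun 17, 2017 + 25 days = Jul 12, 2017.
The response is filed: Jul 12, 2017 + 88 days = Oct 8, 2017.
The notice of allowance issues: Oct 8, 2017 + 4 days = Oct 12, 2017.
The application is published: Sep 29, 2017.
The patent is granted: Sep 29, 2017 + 49 days = Nov 17, 2017.
Comparing: the notice of allowance issues on Oct 12, 2017 vs the patent is granted on Nov 17, 2017. Earlier: the notice of allowance issues.

The notice of allowance issues — Thursday, October 12, 2017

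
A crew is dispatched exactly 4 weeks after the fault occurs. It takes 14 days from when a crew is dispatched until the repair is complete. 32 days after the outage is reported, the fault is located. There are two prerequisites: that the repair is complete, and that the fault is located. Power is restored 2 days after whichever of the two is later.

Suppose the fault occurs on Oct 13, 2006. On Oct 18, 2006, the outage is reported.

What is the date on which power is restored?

The fault occurs: Oct 13, 2006.
A crew is dispatched: Oct 13, 2006 + 4 weeks = Nov 10, 2006.
The repair is complete: Nov 10, 2006 + 14 days = Nov 24, 2006.
The outage is reported: Oct 18, 2006.
The fault is located: Oct 18, 2006 + 32 days = Nov 19, 2006.
Both prerequisites met — the repair is complete (Nov 24, 2006), the fault is located (Nov 19, 2006); the later is Nov 24, 2006.
Power is restored: Nov 24, 2006 + 2 days = Nov 26, 2006.

Nov 26, 2006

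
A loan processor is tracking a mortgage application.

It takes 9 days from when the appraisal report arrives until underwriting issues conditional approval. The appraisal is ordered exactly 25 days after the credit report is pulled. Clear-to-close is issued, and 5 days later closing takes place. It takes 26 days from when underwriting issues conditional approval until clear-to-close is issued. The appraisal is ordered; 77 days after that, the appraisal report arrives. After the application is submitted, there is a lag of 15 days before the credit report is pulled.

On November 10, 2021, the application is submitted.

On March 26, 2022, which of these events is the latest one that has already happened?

Underwriting issues conditional approval

The application is submitted: Nov 10, 2021.
The credit report is pulled: Nov 10, 2021 + 15 days = Nov 25, 2021.
The appraisal is ordered: Nov 25, 2021 + 25 days = Dec 20, 2021.
The appraisal report arrives: Dec 20, 2021 + 77 days = Mar 7, 2022.
Underwriting issues conditional approval: Mar 7, 2022 + 9 days = Mar 16, 2022.
Clear-to-close is issued: Mar 16, 2022 + 26 days = Apr 11, 2022.
Closing takes place: Apr 11, 2022 + 5 days = Apr 16, 2022.
Mar 26, 2022 falls between when underwriting issues conditional approval (Mar 16, 2022) and when clear-to-close is issued (Apr 11, 2022).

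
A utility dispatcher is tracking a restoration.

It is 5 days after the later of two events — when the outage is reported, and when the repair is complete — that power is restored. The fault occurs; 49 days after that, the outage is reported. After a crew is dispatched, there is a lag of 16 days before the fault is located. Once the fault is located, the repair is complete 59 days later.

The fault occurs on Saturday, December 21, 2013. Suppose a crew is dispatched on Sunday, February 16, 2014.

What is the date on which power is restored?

Wednesday, May 7, 2014

The fault occurs: Dec 21, 2013.
The outage is reported: Dec 21, 2013 + 49 days = Feb 8, 2014.
A crew is dispatched: Feb 16, 2014.
The fault is located: Feb 16, 2014 + 16 days = Mar 4, 2014.
The repair is complete: Mar 4, 2014 + 59 days = May 2, 2014.
Both prerequisites met — the outage is reported (Feb 8, 2014), the repair is complete (May 2, 2014); the later is May 2, 2014.
Power is restored: May 2, 2014 + 5 days = May 7, 2014.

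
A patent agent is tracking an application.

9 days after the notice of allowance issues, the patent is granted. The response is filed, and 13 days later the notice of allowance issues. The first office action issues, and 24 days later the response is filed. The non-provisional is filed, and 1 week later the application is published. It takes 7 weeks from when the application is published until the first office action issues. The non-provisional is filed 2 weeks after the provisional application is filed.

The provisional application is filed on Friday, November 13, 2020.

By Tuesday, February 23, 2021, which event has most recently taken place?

The response is filed

The provisional application is filed: Nov 13, 2020.
The non-provisional is filed: Nov 13, 2020 + 2 weeks = Nov 27, 2020.
The application is published: Nov 27, 2020 + 1 week = Dec 4, 2020.
The first office action issues: Dec 4, 2020 + 7 weeks = Jan 22, 2021.
The response is filed: Jan 22, 2021 + 24 days = Feb 15, 2021.
The notice of allowance issues: Feb 15, 2021 + 13 days = Feb 28, 2021.
The patent is granted: Feb 28, 2021 + 9 days = Mar 9, 2021.
Feb 23, 2021 falls between when the response is filed (Feb 15, 2021) and when the notice of allowance issues (Feb 28, 2021).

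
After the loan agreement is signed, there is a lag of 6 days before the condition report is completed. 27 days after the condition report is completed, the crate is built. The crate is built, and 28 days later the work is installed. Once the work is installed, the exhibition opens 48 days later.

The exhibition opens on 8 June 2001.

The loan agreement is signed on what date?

The exhibition opens: Jun 8, 2001.
The work is installed: Jun 8, 2001 − 48 days = Apr 21, 2001.
The crate is built: Apr 21, 2001 − 28 days = Mar 24, 2001.
The condition report is completed: Mar 24, 2001 − 27 days = Feb 25, 2001.
The loan agreement is signed: Feb 25, 2001 − 6 days = Feb 19, 2001.

19 February 2001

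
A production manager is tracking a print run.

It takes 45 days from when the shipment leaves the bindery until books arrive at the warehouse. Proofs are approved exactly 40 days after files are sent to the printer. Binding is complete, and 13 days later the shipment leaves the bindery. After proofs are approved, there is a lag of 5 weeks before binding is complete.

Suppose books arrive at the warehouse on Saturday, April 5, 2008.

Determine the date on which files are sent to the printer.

Saturday, November 24, 2007

Books arrive at the warehouse: Apr 5, 2008.
The shipment leaves the bindery: Apr 5, 2008 − 45 days = Feb 20, 2008.
Binding is complete: Feb 20, 2008 − 13 days = Feb 7, 2008.
Proofs are approved: Feb 7, 2008 − 5 weeks = Jan 3, 2008.
Files are sent to the printer: Jan 3, 2008 − 40 days = Nov 24, 2007.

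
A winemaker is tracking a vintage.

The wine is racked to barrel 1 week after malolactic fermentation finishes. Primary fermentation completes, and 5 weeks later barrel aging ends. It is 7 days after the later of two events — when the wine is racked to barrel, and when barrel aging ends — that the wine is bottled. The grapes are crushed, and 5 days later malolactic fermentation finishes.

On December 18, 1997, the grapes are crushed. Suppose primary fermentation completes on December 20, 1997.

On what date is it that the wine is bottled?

January 31, 1998

The grapes are crushed: Dec 18, 1997.
Malolactic fermentation finishes: Dec 18, 1997 + 5 days = Dec 23, 1997.
The wine is racked to barrel: Dec 23, 1997 + 1 week = Dec 30, 1997.
Primary fermentation completes: Dec 20, 1997.
Barrel aging ends: Dec 20, 1997 + 5 weeks = Jan 24, 1998.
Both prerequisites met — the wine is racked to barrel (Dec 30, 1997), barrel aging ends (Jan 24, 1998); the later is Jan 24, 1998.
The wine is bottled: Jan 24, 1998 + 7 days = Jan 31, 1998.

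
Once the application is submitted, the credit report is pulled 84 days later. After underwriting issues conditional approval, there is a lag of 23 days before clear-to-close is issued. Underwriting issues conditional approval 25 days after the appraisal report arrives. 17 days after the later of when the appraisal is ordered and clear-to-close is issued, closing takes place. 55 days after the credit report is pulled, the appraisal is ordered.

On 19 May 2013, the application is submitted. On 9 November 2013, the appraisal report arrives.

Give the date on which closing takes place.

The application is submitted: May 19, 2013.
The credit report is pulled: May 19, 2013 + 84 days = Aug 11, 2013.
The appraisal is ordered: Aug 11, 2013 + 55 days = Oct 5, 2013.
The appraisal report arrives: Nov 9, 2013.
Underwriting issues conditional approval: Nov 9, 2013 + 25 days = Dec 4, 2013.
Clear-to-close is issued: Dec 4, 2013 + 23 days = Dec 27, 2013.
Both prerequisites met — the appraisal is ordered (Oct 5, 2013), clear-to-close is issued (Dec 27, 2013); the later is Dec 27, 2013.
Closing takes place: Dec 27, 2013 + 17 days = Jan 13, 2014.

13 January 2014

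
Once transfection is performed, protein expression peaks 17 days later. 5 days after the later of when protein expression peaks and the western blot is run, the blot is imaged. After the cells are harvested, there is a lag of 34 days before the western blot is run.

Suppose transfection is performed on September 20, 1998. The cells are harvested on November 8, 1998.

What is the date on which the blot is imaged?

Transfection is performed: Sep 20, 1998.
Protein expression peaks: Sep 20, 1998 + 17 days = Oct 7, 1998.
The cells are harvested: Nov 8, 1998.
The western blot is run: Nov 8, 1998 + 34 days = Dec 12, 1998.
Both prerequisites met — protein expression peaks (Oct 7, 1998), the western blot is run (Dec 12, 1998); the later is Dec 12, 1998.
The blot is imaged: Dec 12, 1998 + 5 days = Dec 17, 1998.

December 17, 1998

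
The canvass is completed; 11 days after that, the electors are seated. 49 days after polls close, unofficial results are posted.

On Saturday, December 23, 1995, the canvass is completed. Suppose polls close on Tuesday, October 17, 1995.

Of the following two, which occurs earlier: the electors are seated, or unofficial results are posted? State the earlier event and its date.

Unofficial results are posted — Tuesday, December 5, 1995

The canvass is completed: Dec 23, 1995.
The electors are seated: Dec 23, 1995 + 11 days = Jan 3, 1996.
Polls close: Oct 17, 1995.
Unofficial results are posted: Oct 17, 1995 + 49 days = Dec 5, 1995.
Comparing: the electors are seated on Jan 3, 1996 vs unofficial results are posted on Dec 5, 1995. Earlier: unofficial results are posted.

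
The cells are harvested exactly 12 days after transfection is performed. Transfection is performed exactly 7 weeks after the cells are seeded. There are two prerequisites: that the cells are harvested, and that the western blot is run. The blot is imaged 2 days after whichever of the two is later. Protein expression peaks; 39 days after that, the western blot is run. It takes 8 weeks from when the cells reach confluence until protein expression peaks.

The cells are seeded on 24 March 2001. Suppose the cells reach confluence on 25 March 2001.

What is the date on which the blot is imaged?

The cells are seeded: Mar 24, 2001.
Transfection is performed: Mar 24, 2001 + 7 weeks = May 12, 2001.
The cells are harvested: May 12, 2001 + 12 days = May 24, 2001.
The cells reach confluence: Mar 25, 2001.
Protein expression peaks: Mar 25, 2001 + 8 weeks = May 20, 2001.
The western blot is run: May 20, 2001 + 39 days = Jun 28, 2001.
Both prerequisites met — the cells are harvested (May 24, 2001), the western blot is run (Jun 28, 2001); the later is Jun 28, 2001.
The blot is imaged: Jun 28, 2001 + 2 days = Jun 30, 2001.

30 June 2001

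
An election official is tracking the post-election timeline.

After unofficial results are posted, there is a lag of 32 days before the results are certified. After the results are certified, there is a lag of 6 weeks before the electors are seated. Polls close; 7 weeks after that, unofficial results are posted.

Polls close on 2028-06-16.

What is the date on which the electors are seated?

2028-10-17

Polls close: Jun 16, 2028.
Unofficial results are posted: Jun 16, 2028 + 7 weeks = Aug 4, 2028.
The results are certified: Aug 4, 2028 + 32 days = Sep 5, 2028.
The electors are seated: Sep 5, 2028 + 6 weeks = Oct 17, 2028.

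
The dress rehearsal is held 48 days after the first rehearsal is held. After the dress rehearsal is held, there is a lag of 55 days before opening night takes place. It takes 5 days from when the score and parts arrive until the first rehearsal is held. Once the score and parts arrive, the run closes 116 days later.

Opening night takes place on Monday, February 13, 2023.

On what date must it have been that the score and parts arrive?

Opening night takes place: Feb 13, 2023.
The dress rehearsal is held: Feb 13, 2023 − 55 days = Dec 20, 2022.
The first rehearsal is held: Dec 20, 2022 − 48 days = Nov 2, 2022.
The score and parts arrive: Nov 2, 2022 − 5 days = Oct 28, 2022.

Friday, October 28, 2022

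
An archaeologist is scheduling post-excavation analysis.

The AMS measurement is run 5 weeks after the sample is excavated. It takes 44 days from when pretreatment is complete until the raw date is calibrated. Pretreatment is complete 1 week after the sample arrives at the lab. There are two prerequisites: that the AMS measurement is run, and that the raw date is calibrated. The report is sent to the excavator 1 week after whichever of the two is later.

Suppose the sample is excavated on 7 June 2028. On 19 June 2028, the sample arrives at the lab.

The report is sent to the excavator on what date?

The sample is excavated: Jun 7, 2028.
The AMS measurement is run: Jun 7, 2028 + 5 weeks = Jul 12, 2028.
The sample arrives at the lab: Jun 19, 2028.
Pretreatment is complete: Jun 19, 2028 + 1 week = Jun 26, 2028.
The raw date is calibrated: Jun 26, 2028 + 44 days = Aug 9, 2028.
Both prerequisites met — the AMS measurement is run (Jul 12, 2028), the raw date is calibrated (Aug 9, 2028); the later is Aug 9, 2028.
The report is sent to the excavator: Aug 9, 2028 + 1 week = Aug 16, 2028.

16 August 2028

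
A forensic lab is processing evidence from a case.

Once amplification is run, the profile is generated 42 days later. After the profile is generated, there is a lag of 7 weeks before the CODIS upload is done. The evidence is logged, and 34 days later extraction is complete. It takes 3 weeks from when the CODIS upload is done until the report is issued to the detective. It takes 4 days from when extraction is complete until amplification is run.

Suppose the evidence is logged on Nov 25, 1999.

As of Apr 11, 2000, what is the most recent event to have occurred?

The CODIS upload is done

The evidence is logged: Nov 25, 1999.
Extraction is complete: Nov 25, 1999 + 34 days = Dec 29, 1999.
Amplification is run: Dec 29, 1999 + 4 days = Jan 2, 2000.
The profile is generated: Jan 2, 2000 + 42 days = Feb 13, 2000.
The CODIS upload is done: Feb 13, 2000 + 7 weeks = Apr 2, 2000.
The report is issued to the detective: Apr 2, 2000 + 3 weeks = Apr 23, 2000.
Apr 11, 2000 falls between when the CODIS upload is done (Apr 2, 2000) and when the report is issued to the detective (Apr 23, 2000).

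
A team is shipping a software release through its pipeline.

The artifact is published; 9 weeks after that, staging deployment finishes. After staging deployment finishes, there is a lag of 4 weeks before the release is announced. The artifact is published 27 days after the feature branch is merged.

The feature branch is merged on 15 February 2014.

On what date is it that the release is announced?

The feature branch is merged: Feb 15, 2014.
The artifact is published: Feb 15, 2014 + 27 days = Mar 14, 2014.
Staging deployment finishes: Mar 14, 2014 + 9 weeks = May 16, 2014.
The release is announced: May 16, 2014 + 4 weeks = Jun 13, 2014.

13 June 2014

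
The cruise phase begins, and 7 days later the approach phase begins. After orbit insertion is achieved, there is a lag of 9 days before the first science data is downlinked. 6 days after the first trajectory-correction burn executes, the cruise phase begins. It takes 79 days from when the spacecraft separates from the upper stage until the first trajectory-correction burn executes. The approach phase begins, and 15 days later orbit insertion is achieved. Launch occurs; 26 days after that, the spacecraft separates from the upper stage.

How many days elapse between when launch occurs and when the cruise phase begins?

111 days

Causal path: launch occurs → the spacecraft separates from the upper stage → the first trajectory-correction burn executes → the cruise phase begins.
Total delay along the path: 26 + 79 + 6 = 111 days.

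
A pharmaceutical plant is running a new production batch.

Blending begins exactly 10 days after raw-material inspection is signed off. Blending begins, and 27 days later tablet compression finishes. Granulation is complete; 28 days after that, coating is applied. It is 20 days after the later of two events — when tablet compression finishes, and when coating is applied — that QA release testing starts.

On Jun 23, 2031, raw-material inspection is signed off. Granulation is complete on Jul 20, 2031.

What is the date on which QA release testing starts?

Raw-material inspection is signed off: Jun 23, 2031.
Blending begins: Jun 23, 2031 + 10 days = Jul 3, 2031.
Tablet compression finishes: Jul 3, 2031 + 27 days = Jul 30, 2031.
Granulation is complete: Jul 20, 2031.
Coating is applied: Jul 20, 2031 + 28 days = Aug 17, 2031.
Both prerequisites met — tablet compression finishes (Jul 30, 2031), coating is applied (Aug 17, 2031); the later is Aug 17, 2031.
QA release testing starts: Aug 17, 2031 + 20 days = Sep 6, 2031.

Sep 6, 2031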